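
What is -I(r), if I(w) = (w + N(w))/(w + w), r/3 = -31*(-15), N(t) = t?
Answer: -1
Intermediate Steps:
r = 1395 (r = 3*(-31*(-15)) = 3*465 = 1395)
I(w) = 1 (I(w) = (w + w)/(w + w) = (2*w)/((2*w)) = (2*w)*(1/(2*w)) = 1)
-I(r) = -1*1 = -1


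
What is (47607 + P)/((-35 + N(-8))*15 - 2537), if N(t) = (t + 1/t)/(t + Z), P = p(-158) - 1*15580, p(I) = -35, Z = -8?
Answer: -4094976/390961 ≈ -10.474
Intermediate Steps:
P = -15615 (P = -35 - 1*15580 = -35 - 15580 = -15615)
N(t) = (t + 1/t)/(-8 + t) (N(t) = (t + 1/t)/(t - 8) = (t + 1/t)/(-8 + t))
(47607 + P)/((-35 + N(-8))*15 - 2537) = (47607 - 15615)/((-35 + (1 + (-8)²)/((-8)*(-8 - 8)))*15 - 2537) = 31992/((-35 - ⅛*(1 + 64)/(-16))*15 - 2537) = 31992/((-35 - ⅛*(-1/16)*65)*15 - 2537) = 31992/((-35 + 65/128)*15 - 2537) = 31992/(-4415/128*15 - 2537) = 31992/(-66225/128 - 2537) = 31992/(-390961/128) = 31992*(-128/390961) = -4094976/390961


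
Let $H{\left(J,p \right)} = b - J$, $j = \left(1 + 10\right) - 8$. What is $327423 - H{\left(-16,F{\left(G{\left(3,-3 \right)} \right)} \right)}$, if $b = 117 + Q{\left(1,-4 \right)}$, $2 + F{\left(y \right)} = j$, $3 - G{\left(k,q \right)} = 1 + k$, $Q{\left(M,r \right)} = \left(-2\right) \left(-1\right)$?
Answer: $327288$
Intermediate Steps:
$Q{\left(M,r \right)} = 2$
$j = 3$ ($j = 11 - 8 = 3$)
$G{\left(k,q \right)} = 2 - k$ ($G{\left(k,q \right)} = 3 - \left(1 + k\right) = 2 - k$)
$F{\left(y \right)} = 1$ ($F{\left(y \right)} = -2 + 3 = 1$)
$b = 119$ ($b = 117 + 2 = 119$)
$H{\left(J,p \right)} = 119 - J$
$327423 - H{\left(-16,F{\left(G{\left(3,-3 \right)} \right)} \right)} = 327423 - \left(119 - -16\right) = 327423 - \left(119 + 16\right) = 327423 - 135 = 327288$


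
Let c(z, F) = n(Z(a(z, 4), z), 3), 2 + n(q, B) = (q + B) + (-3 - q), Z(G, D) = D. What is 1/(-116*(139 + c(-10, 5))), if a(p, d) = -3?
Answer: -1/15892 ≈ -6.2925e-5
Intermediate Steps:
n(q, B) = -5 + B (n(q, B) = -2 + ((q + B) + (-3 - q)) = -2 + ((B + q) + (-3 - q)) = -2 + (-3 + B) = -5 + B)
c(z, F) = -2 (c(z, F) = -5 + 3 = -2)
1/(-116*(139 + c(-10, 5))) = 1/(-116*(139 - 2)) = 1/(-116*137) = 1/(-15892) = -1/15892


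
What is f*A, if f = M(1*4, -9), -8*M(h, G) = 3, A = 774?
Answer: -1161/4 ≈ -290.25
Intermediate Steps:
M(h, G) = -3/8 (M(h, G) = -⅛*3 = -3/8)
f = -3/8 ≈ -0.37500
f*A = -3/8*774 = -1161/4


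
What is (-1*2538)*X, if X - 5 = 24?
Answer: -73602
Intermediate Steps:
X = 29 (X = 5 + 24 = 29)
(-1*2538)*X = -1*2538*29 = -2538*29 = -73602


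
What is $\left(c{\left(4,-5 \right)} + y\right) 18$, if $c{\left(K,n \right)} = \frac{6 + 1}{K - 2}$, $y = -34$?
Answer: $-549$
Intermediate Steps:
$c{\left(K,n \right)} = \frac{7}{-2 + K}$
$\left(c{\left(4,-5 \right)} + y\right) 18 = \left(\frac{7}{-2 + 4} - 34\right) 18 = \left(\frac{7}{2} - 34\right) 18 = \left(- \frac{61}{2}\right) 18 = -549$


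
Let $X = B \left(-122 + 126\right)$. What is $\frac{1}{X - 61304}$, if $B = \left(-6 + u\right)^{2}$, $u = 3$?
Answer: $- \frac{1}{61268} \approx -1.6322 \cdot 10^{-5}$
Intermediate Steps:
$B = 9$ ($B = \left(-6 + 3\right)^{2} = \left(-3\right)^{2} = 9$)
$X = 36$ ($X = 9 \left(-122 + 126\right) = 9 \cdot 4 = 36$)
$\frac{1}{X - 61304} = \frac{1}{36 - 61304} = \frac{1}{-61268} = - \frac{1}{61268}$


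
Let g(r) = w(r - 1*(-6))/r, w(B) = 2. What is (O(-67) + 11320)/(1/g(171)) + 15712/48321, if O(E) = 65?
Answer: 122550658/918099 ≈ 133.48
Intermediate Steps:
g(r) = 2/r
(O(-67) + 11320)/(1/g(171)) + 15712/48321 = (65 + 11320)/(1/(2/171)) + 15712/48321 = 11385/(1/(2*(1/171))) + 15712*(1/48321) = 11385/(1/(2/171)) + 15712/48321 = 11385/(171/2) + 15712/48321 = 11385*(2/171) + 15712/48321 = 2530/19 + 15712/48321 = 122550658/918099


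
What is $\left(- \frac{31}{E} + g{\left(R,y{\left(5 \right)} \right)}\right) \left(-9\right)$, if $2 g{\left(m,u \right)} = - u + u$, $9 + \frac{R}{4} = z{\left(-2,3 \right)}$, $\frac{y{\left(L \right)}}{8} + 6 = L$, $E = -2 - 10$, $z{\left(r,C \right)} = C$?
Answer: $- \frac{93}{4} \approx -23.25$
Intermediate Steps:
$E = -12$ ($E = -2 - 10 = -12$)
$y{\left(L \right)} = -48 + 8 L$
$R = -24$ ($R = -36 + 4 \cdot 3 = -36 + 12 = -24$)
$g{\left(m,u \right)} = 0$ ($g{\left(m,u \right)} = \frac{- u + u}{2} = \frac{1}{2} \cdot 0 = 0$)
$\left(- \frac{31}{E} + g{\left(R,y{\left(5 \right)} \right)}\right) \left(-9\right) = \left(- \frac{31}{-12} + 0\right) \left(-9\right) = \left(\left(-31\right) \left(- \frac{1}{12}\right) + 0\right) \left(-9\right) = \left(\frac{31}{12} + 0\right) \left(-9\right) = \frac{31}{12} \left(-9\right) = - \frac{93}{4}$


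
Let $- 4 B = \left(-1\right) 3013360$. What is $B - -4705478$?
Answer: $5458818$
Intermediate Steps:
$B = 753340$ ($B = - \frac{\left(-1\right) 3013360}{4} = \left(- \frac{1}{4}\right) \left(-3013360\right) = 753340$)
$B - -4705478 = 753340 - -4705478 = 753340 + 4705478 = 5458818$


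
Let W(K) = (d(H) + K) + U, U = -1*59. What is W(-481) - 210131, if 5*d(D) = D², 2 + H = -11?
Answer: -1053186/5 ≈ -2.1064e+5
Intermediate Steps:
H = -13 (H = -2 - 11 = -13)
d(D) = D²/5
U = -59
W(K) = -126/5 + K (W(K) = ((⅕)*(-13)² + K) - 59 = ((⅕)*169 + K) - 59 = (169/5 + K) - 59 = -126/5 + K)
W(-481) - 210131 = (-126/5 - 481) - 210131 = -2531/5 - 210131 = -1053186/5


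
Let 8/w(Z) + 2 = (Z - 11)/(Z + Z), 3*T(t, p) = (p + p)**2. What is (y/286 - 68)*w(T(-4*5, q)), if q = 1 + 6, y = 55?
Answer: 2764384/8073 ≈ 342.42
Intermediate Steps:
q = 7
T(t, p) = 4*p**2/3 (T(t, p) = (p + p)**2/3 = (2*p)**2/3 = (4*p**2)/3 = 4*p**2/3)
w(Z) = 8/(-2 + (-11 + Z)/(2*Z)) (w(Z) = 8/(-2 + (Z - 11)/(Z + Z)) = 8/(-2 + (-11 + Z)/((2*Z))) = 8/(-2 + (-11 + Z)*(1/(2*Z))) = 8/(-2 + (-11 + Z)/(2*Z)))
(y/286 - 68)*w(T(-4*5, q)) = (55/286 - 68)*(-16*(4/3)*7**2/(11 + 3*((4/3)*7**2))) = (55*(1/286) - 68)*(-16*(4/3)*49/(11 + 3*((4/3)*49))) = (5/26 - 68)*(-16*196/3/(11 + 3*(196/3))) = -(-14104)*196/(13*3*(11 + 196)) = -(-14104)*196/(13*3*207) = -1763/26*(-3136/621) = 2764384/8073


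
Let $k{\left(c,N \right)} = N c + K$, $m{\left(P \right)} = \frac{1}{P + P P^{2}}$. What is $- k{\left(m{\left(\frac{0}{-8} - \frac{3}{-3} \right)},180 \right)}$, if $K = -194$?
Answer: $104$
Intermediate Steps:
$m{\left(P \right)} = \frac{1}{P + P^{3}}$
$k{\left(c,N \right)} = -194 + N c$ ($k{\left(c,N \right)} = N c - 194 = -194 + N c$)
$- k{\left(m{\left(\frac{0}{-8} - \frac{3}{-3} \right)},180 \right)} = - (-194 + \frac{180}{\left(\frac{0}{-8} - \frac{3}{-3}\right) + \left(\frac{0}{-8} - \frac{3}{-3}\right)^{3}}) = - (-194 + \frac{180}{\left(0 \left(- \frac{1}{8}\right) - -1\right) + \left(0 \left(- \frac{1}{8}\right) - -1\right)^{3}}) = - (-194 + \frac{180}{\left(0 + 1\right) + \left(0 + 1\right)^{3}}) = - (-194 + \frac{180}{1 + 1^{3}}) = - (-194 + \frac{180}{1 + 1}) = - (-194 + \frac{180}{2}) = - (-194 + 180 \cdot \frac{1}{2}) = - (-194 + 90) = \left(-1\right) \left(-104\right) = 104$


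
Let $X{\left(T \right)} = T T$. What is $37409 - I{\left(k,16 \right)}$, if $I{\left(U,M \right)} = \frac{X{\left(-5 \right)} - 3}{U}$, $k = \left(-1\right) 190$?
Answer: $\frac{3553866}{95} \approx 37409.0$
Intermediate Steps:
$k = -190$
$X{\left(T \right)} = T^{2}$
$I{\left(U,M \right)} = \frac{22}{U}$ ($I{\left(U,M \right)} = \frac{\left(-5\right)^{2} - 3}{U} = \frac{25 - 3}{U} = \frac{22}{U}$)
$37409 - I{\left(k,16 \right)} = 37409 - \frac{22}{-190} = 37409 - 22 \left(- \frac{1}{190}\right) = 37409 - - \frac{11}{95} = 37409 + \frac{11}{95} = \frac{3553866}{95}$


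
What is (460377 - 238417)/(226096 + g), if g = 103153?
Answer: 221960/329249 ≈ 0.67414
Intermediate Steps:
(460377 - 238417)/(226096 + g) = (460377 - 238417)/(226096 + 103153) = 221960/329249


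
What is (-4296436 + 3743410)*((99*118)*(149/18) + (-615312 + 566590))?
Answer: -26533634454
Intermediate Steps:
(-4296436 + 3743410)*((99*118)*(149/18) + (-615312 + 566590)) = -553026*(11682*(149*(1/18)) - 48722) = -553026*(11682*(149/18) - 48722) = -553026*(96701 - 48722) = -553026*47979 = -26533634454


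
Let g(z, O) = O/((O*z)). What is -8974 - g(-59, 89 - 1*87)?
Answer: -529465/59 ≈ -8974.0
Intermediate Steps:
g(z, O) = 1/z (g(z, O) = O*(1/(O*z)) = 1/z)
-8974 - g(-59, 89 - 1*87) = -8974 - 1/(-59) = -8974 - 1*(-1/59) = -8974 + 1/59 = -529465/59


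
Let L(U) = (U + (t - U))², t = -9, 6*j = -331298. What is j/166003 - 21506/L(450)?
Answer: -3574533041/13446243 ≈ -265.84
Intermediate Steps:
j = -165649/3 (j = (⅙)*(-331298) = -165649/3 ≈ -55216.)
L(U) = 81 (L(U) = (U + (-9 - U))² = (-9)² = 81)
j/166003 - 21506/L(450) = -165649/3/166003 - 21506/81 = -165649/3*1/166003 - 21506*1/81 = -165649/498009 - 21506/81 = -3574533041/13446243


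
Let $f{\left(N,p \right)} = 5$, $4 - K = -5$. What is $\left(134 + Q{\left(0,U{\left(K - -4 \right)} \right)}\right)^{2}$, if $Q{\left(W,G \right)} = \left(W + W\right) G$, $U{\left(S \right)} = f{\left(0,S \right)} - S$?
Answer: $17956$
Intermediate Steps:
$K = 9$ ($K = 4 - -5 = 4 + 5 = 9$)
$U{\left(S \right)} = 5 - S$
$Q{\left(W,G \right)} = 2 G W$ ($Q{\left(W,G \right)} = 2 W G = 2 G W$)
$\left(134 + Q{\left(0,U{\left(K - -4 \right)} \right)}\right)^{2} = \left(134 + 2 \left(5 - \left(9 - -4\right)\right) 0\right)^{2} = \left(134 + 2 \left(5 - \left(9 + 4\right)\right) 0\right)^{2} = \left(134 + 2 \left(5 - 13\right) 0\right)^{2} = \left(134 + 2 \left(-8\right) 0\right)^{2} = \left(134 + 0\right)^{2} = 134^{2} = 17956$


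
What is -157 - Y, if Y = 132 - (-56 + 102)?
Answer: -243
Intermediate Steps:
Y = 86 (Y = 132 - 1*46 = 132 - 46 = 86)
-157 - Y = -157 - 1*86 = -157 - 86 = -243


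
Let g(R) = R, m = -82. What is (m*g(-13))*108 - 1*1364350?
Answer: -1249222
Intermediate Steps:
(m*g(-13))*108 - 1*1364350 = -82*(-13)*108 - 1*1364350 = 1066*108 - 1364350 = 115128 - 1364350 = -1249222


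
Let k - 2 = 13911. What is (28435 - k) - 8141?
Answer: 6381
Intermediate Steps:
k = 13913 (k = 2 + 13911 = 13913)
(28435 - k) - 8141 = (28435 - 1*13913) - 8141 = (28435 - 13913) - 8141 = 14522 - 8141 = 6381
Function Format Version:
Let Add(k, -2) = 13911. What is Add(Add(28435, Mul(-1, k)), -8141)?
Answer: 6381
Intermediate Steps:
k = 13913 (k = Add(2, 13911) = 13913)
Add(Add(28435, Mul(-1, k)), -8141) = Add(Add(28435, Mul(-1, 13913)), -8141) = Add(Add(28435, -13913), -8141) = Add(14522, -8141) = 6381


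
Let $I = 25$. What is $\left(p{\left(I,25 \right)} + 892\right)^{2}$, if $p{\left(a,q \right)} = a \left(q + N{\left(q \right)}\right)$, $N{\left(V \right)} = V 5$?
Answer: $21548164$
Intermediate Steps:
$N{\left(V \right)} = 5 V$
$p{\left(a,q \right)} = 6 a q$ ($p{\left(a,q \right)} = a \left(q + 5 q\right) = a 6 q = 6 a q$)
$\left(p{\left(I,25 \right)} + 892\right)^{2} = \left(6 \cdot 25 \cdot 25 + 892\right)^{2} = \left(3750 + 892\right)^{2} = 4642^{2} = 21548164$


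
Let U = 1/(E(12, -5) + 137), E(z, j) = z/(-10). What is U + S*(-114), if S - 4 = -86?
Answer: 6347297/679 ≈ 9348.0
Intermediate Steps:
S = -82 (S = 4 - 86 = -82)
E(z, j) = -z/10 (E(z, j) = z*(-⅒) = -z/10)
U = 5/679 (U = 1/(-⅒*12 + 137) = 1/(-6/5 + 137) = 1/(679/5) = 5/679 ≈ 0.0073638)
U + S*(-114) = 5/679 - 82*(-114) = 5/679 + 9348 = 6347297/679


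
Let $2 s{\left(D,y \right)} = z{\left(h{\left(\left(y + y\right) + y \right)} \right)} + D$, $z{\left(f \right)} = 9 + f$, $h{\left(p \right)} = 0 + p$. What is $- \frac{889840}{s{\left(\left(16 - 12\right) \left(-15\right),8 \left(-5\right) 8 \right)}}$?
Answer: $\frac{1779680}{1011} \approx 1760.3$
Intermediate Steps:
$h{\left(p \right)} = p$
$s{\left(D,y \right)} = \frac{9}{2} + \frac{D}{2} + \frac{3 y}{2}$ ($s{\left(D,y \right)} = \frac{\left(9 + \left(\left(y + y\right) + y\right)\right) + D}{2} = \frac{\left(9 + \left(2 y + y\right)\right) + D}{2} = \frac{\left(9 + 3 y\right) + D}{2} = \frac{9 + D + 3 y}{2} = \frac{9}{2} + \frac{D}{2} + \frac{3 y}{2}$)
$- \frac{889840}{s{\left(\left(16 - 12\right) \left(-15\right),8 \left(-5\right) 8 \right)}} = - \frac{889840}{\frac{9}{2} + \frac{\left(16 - 12\right) \left(-15\right)}{2} + \frac{3 \cdot 8 \left(-5\right) 8}{2}} = - \frac{889840}{\frac{9}{2} + \frac{4 \left(-15\right)}{2} + \frac{3 \left(\left(-40\right) 8\right)}{2}} = - \frac{889840}{\frac{9}{2} + \frac{1}{2} \left(-60\right) + \frac{3}{2} \left(-320\right)} = - \frac{889840}{\frac{9}{2} - 30 - 480} = - \frac{889840}{- \frac{1011}{2}} = \left(-889840\right) \left(- \frac{2}{1011}\right) = \frac{1779680}{1011}$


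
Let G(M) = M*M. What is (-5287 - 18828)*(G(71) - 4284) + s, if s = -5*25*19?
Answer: -18257430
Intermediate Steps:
G(M) = M²
s = -2375 (s = -125*19 = -2375)
(-5287 - 18828)*(G(71) - 4284) + s = (-5287 - 18828)*(71² - 4284) - 2375 = -24115*(5041 - 4284) - 2375 = -24115*757 - 2375 = -18255055 - 2375 = -18257430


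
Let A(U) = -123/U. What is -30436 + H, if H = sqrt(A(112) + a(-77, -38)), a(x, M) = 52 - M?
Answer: -30436 + sqrt(69699)/28 ≈ -30427.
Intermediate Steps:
H = sqrt(69699)/28 (H = sqrt(-123/112 + (52 - 1*(-38))) = sqrt(-123*1/112 + (52 + 38)) = sqrt(-123/112 + 90) = sqrt(9957/112) = sqrt(69699)/28 ≈ 9.4288)
-30436 + H = -30436 + sqrt(69699)/28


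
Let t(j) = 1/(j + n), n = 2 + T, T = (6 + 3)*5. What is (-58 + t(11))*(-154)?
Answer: 258951/29 ≈ 8929.3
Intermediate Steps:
T = 45 (T = 9*5 = 45)
n = 47 (n = 2 + 45 = 47)
t(j) = 1/(47 + j) (t(j) = 1/(j + 47) = 1/(47 + j))
(-58 + t(11))*(-154) = (-58 + 1/(47 + 11))*(-154) = (-58 + 1/58)*(-154) = -3363/58*(-154) = 258951/29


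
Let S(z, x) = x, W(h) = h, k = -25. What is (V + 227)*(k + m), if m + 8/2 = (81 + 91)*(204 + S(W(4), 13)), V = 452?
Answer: 25323305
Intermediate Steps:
m = 37320 (m = -4 + (81 + 91)*(204 + 13) = -4 + 172*217 = -4 + 37324 = 37320)
(V + 227)*(k + m) = (452 + 227)*(-25 + 37320) = 679*37295 = 25323305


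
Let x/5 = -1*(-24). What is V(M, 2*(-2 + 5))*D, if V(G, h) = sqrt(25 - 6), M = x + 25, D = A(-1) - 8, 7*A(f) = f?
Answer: -57*sqrt(19)/7 ≈ -35.494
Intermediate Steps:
x = 120 (x = 5*(-1*(-24)) = 5*24 = 120)
A(f) = f/7
D = -57/7 (D = (1/7)*(-1) - 8 = -1/7 - 8 = -57/7 ≈ -8.1429)
M = 145 (M = 120 + 25 = 145)
V(G, h) = sqrt(19)
V(M, 2*(-2 + 5))*D = sqrt(19)*(-57/7) = -57*sqrt(19)/7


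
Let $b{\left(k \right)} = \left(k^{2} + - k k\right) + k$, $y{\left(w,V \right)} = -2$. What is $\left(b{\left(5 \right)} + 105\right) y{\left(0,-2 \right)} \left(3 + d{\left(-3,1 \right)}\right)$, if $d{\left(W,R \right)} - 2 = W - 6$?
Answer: $880$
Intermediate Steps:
$d{\left(W,R \right)} = -4 + W$ ($d{\left(W,R \right)} = 2 + \left(W - 6\right) = 2 + \left(-6 + W\right) = -4 + W$)
$b{\left(k \right)} = k$ ($b{\left(k \right)} = \left(k^{2} - k^{2}\right) + k = 0 + k = k$)
$\left(b{\left(5 \right)} + 105\right) y{\left(0,-2 \right)} \left(3 + d{\left(-3,1 \right)}\right) = \left(5 + 105\right) \left(- 2 \left(3 - 7\right)\right) = 110 \left(- 2 \left(3 - 7\right)\right) = 110 \left(\left(-2\right) \left(-4\right)\right) = 110 \cdot 8 = 880$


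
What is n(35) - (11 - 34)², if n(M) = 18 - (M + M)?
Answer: -581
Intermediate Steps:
n(M) = 18 - 2*M
n(35) - (11 - 34)² = (18 - 2*35) - (11 - 34)² = (18 - 70) - 1*(-23)² = -52 - 1*529 = -52 - 529 = -581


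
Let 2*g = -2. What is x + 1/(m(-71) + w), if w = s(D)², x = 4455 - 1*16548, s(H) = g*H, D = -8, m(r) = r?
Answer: -84652/7 ≈ -12093.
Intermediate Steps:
g = -1 (g = (½)*(-2) = -1)
s(H) = -H
x = -12093 (x = 4455 - 16548 = -12093)
w = 64 (w = (-1*(-8))² = 8² = 64)
x + 1/(m(-71) + w) = -12093 + 1/(-71 + 64) = -12093 + 1/(-7) = -12093 - ⅐ = -84652/7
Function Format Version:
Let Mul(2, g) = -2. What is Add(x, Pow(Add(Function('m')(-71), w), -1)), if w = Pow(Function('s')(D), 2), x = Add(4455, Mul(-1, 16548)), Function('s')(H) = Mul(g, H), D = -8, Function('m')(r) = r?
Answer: Rational(-84652, 7) ≈ -12093.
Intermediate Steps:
g = -1 (g = Mul(Rational(1, 2), -2) = -1)
Function('s')(H) = Mul(-1, H)
x = -12093 (x = Add(4455, -16548) = -12093)
w = 64 (w = Pow(Mul(-1, -8), 2) = Pow(8, 2) = 64)
Add(x, Pow(Add(Function('m')(-71), w), -1)) = Add(-12093, Pow(Add(-71, 64), -1)) = Add(-12093, Pow(-7, -1)) = Add(-12093, Rational(-1, 7)) = Rational(-84652, 7)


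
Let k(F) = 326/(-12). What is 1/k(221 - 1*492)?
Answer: -6/163 ≈ -0.036810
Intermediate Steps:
k(F) = -163/6 (k(F) = 326*(-1/12) = -163/6)
1/k(221 - 1*492) = 1/(-163/6) = -6/163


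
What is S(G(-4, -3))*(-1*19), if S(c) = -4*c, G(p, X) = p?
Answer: -304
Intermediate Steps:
S(G(-4, -3))*(-1*19) = (-4*(-4))*(-1*19) = 16*(-19) = -304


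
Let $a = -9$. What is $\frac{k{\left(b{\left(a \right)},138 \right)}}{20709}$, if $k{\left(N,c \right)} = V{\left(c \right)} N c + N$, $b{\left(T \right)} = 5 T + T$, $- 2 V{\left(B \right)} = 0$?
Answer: $- \frac{2}{767} \approx -0.0026076$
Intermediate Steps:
$V{\left(B \right)} = 0$ ($V{\left(B \right)} = \left(- \frac{1}{2}\right) 0 = 0$)
$b{\left(T \right)} = 6 T$
$k{\left(N,c \right)} = N$ ($k{\left(N,c \right)} = 0 N c + N = 0 c + N = 0 + N = N$)
$\frac{k{\left(b{\left(a \right)},138 \right)}}{20709} = \frac{6 \left(-9\right)}{20709} = \left(-54\right) \frac{1}{20709} = - \frac{2}{767}$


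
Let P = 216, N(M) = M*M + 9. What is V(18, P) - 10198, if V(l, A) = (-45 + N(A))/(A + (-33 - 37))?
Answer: -721144/73 ≈ -9878.7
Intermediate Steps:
N(M) = 9 + M**2 (N(M) = M**2 + 9 = 9 + M**2)
V(l, A) = (-36 + A**2)/(-70 + A) (V(l, A) = (-45 + (9 + A**2))/(A + (-33 - 37)) = (-36 + A**2)/(A - 70) = (-36 + A**2)/(-70 + A))
V(18, P) - 10198 = (-36 + 216**2)/(-70 + 216) - 10198 = (-36 + 46656)/146 - 10198 = (1/146)*46620 - 10198 = 23310/73 - 10198 = -721144/73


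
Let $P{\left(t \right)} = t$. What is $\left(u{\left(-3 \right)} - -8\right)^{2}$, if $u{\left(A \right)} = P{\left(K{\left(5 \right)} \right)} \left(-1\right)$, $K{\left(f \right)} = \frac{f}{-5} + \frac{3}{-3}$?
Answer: $100$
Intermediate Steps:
$K{\left(f \right)} = -1 - \frac{f}{5}$ ($K{\left(f \right)} = f \left(- \frac{1}{5}\right) + 3 \left(- \frac{1}{3}\right) = - \frac{f}{5} - 1 = -1 - \frac{f}{5}$)
$u{\left(A \right)} = 2$ ($u{\left(A \right)} = \left(-1 - 1\right) \left(-1\right) = \left(-2\right) \left(-1\right) = 2$)
$\left(u{\left(-3 \right)} - -8\right)^{2} = \left(2 - -8\right)^{2} = \left(2 + 8\right)^{2} = 10^{2} = 100$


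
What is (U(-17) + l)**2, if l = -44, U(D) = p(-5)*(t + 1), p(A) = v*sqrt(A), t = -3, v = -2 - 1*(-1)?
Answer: 1916 - 176*I*sqrt(5) ≈ 1916.0 - 393.55*I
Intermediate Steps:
v = -1 (v = -2 + 1 = -1)
p(A) = -sqrt(A)
U(D) = 2*I*sqrt(5) (U(D) = (-sqrt(-5))*(-3 + 1) = -I*sqrt(5)*(-2) = 2*I*sqrt(5))
(U(-17) + l)**2 = (2*I*sqrt(5) - 44)**2 = (-44 + 2*I*sqrt(5))**2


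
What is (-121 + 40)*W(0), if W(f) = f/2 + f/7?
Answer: 0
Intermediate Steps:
W(f) = 9*f/14 (W(f) = f*(½) + f*(⅐) = f/2 + f/7 = 9*f/14)
(-121 + 40)*W(0) = (-121 + 40)*((9/14)*0) = -81*0 = 0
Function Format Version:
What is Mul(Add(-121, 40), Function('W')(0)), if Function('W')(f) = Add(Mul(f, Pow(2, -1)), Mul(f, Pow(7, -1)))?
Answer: 0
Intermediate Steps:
Function('W')(f) = Mul(Rational(9, 14), f) (Function('W')(f) = Add(Mul(f, Rational(1, 2)), Mul(f, Rational(1, 7))) = Add(Mul(Rational(1, 2), f), Mul(Rational(1, 7), f)) = Mul(Rational(9, 14), f))
Mul(Add(-121, 40), Function('W')(0)) = Mul(Add(-121, 40), Mul(Rational(9, 14), 0)) = Mul(-81, 0) = 0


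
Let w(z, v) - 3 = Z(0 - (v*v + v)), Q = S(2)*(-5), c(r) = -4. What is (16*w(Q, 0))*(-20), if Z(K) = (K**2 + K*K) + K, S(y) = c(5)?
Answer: -960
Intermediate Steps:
S(y) = -4
Q = 20 (Q = -4*(-5) = 20)
Z(K) = K + 2*K**2 (Z(K) = (K**2 + K**2) + K = 2*K**2 + K = K + 2*K**2)
w(z, v) = 3 + (-v - v**2)*(1 - 2*v - 2*v**2) (w(z, v) = 3 + (0 - (v*v + v))*(1 + 2*(0 - (v*v + v))) = 3 + (0 - (v**2 + v))*(1 + 2*(0 - (v**2 + v))) = 3 + (0 - (v + v**2))*(1 + 2*(0 - (v + v**2))) = 3 + (0 + (-v - v**2))*(1 + 2*(0 + (-v - v**2))) = 3 + (-v - v**2)*(1 + 2*(-v - v**2)) = 3 + (-v - v**2)*(1 + (-2*v - 2*v**2)) = 3 + (-v - v**2)*(1 - 2*v - 2*v**2))
(16*w(Q, 0))*(-20) = (16*(3 + 0*(1 + 0)*(-1 + 2*0*(1 + 0))))*(-20) = (16*(3 + 0*1*(-1 + 2*0*1)))*(-20) = (16*(3 + 0*1*(-1 + 0)))*(-20) = (16*(3 + 0*1*(-1)))*(-20) = (16*(3 + 0))*(-20) = (16*3)*(-20) = 48*(-20) = -960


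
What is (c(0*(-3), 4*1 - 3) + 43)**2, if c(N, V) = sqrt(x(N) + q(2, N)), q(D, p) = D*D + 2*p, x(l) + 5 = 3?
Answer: (43 + sqrt(2))**2 ≈ 1972.6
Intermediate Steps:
x(l) = -2 (x(l) = -5 + 3 = -2)
q(D, p) = D**2 + 2*p
c(N, V) = sqrt(2 + 2*N) (c(N, V) = sqrt(-2 + (2**2 + 2*N)) = sqrt(-2 + (4 + 2*N)) = sqrt(2 + 2*N))
(c(0*(-3), 4*1 - 3) + 43)**2 = (sqrt(2 + 2*(0*(-3))) + 43)**2 = (sqrt(2 + 2*0) + 43)**2 = (sqrt(2 + 0) + 43)**2 = (sqrt(2) + 43)**2 = (43 + sqrt(2))**2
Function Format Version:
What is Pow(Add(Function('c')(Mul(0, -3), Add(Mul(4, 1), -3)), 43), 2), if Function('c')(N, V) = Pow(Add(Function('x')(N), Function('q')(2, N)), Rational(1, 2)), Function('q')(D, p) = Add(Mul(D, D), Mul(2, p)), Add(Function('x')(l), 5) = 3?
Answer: Pow(Add(43, Pow(2, Rational(1, 2))), 2) ≈ 1972.6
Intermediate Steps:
Function('x')(l) = -2 (Function('x')(l) = Add(-5, 3) = -2)
Function('q')(D, p) = Add(Pow(D, 2), Mul(2, p))
Function('c')(N, V) = Pow(Add(2, Mul(2, N)), Rational(1, 2)) (Function('c')(N, V) = Pow(Add(-2, Add(Pow(2, 2), Mul(2, N))), Rational(1, 2)) = Pow(Add(-2, Add(4, Mul(2, N))), Rational(1, 2)) = Pow(Add(2, Mul(2, N)), Rational(1, 2)))
Pow(Add(Function('c')(Mul(0, -3), Add(Mul(4, 1), -3)), 43), 2) = Pow(Add(Pow(Add(2, Mul(2, Mul(0, -3))), Rational(1, 2)), 43), 2) = Pow(Add(Pow(Add(2, Mul(2, 0)), Rational(1, 2)), 43), 2) = Pow(Add(Pow(Add(2, 0), Rational(1, 2)), 43), 2) = Pow(Add(Pow(2, Rational(1, 2)), 43), 2) = Pow(Add(43, Pow(2, Rational(1, 2))), 2)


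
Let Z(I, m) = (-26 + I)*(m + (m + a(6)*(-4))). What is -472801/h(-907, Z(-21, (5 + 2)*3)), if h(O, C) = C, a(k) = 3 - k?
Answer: 472801/2538 ≈ 186.29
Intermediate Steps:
Z(I, m) = (-26 + I)*(12 + 2*m) (Z(I, m) = (-26 + I)*(m + (m + (3 - 1*6)*(-4))) = (-26 + I)*(m + (m + (3 - 6)*(-4))) = (-26 + I)*(m + (m - 3*(-4))) = (-26 + I)*(m + (m + 12)) = (-26 + I)*(m + (12 + m)) = (-26 + I)*(12 + 2*m))
-472801/h(-907, Z(-21, (5 + 2)*3)) = -472801/(-312 - 52*(5 + 2)*3 + 12*(-21) + 2*(-21)*((5 + 2)*3)) = -472801/(-312 - 364*3 - 252 + 2*(-21)*(7*3)) = -472801/(-312 - 52*21 - 252 + 2*(-21)*21) = -472801/(-312 - 1092 - 252 - 882) = -472801/(-2538) = -472801*(-1/2538) = 472801/2538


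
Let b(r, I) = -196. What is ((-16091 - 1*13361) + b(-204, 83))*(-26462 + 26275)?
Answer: 5544176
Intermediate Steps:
((-16091 - 1*13361) + b(-204, 83))*(-26462 + 26275) = ((-16091 - 1*13361) - 196)*(-26462 + 26275) = ((-16091 - 13361) - 196)*(-187) = (-29452 - 196)*(-187) = -29648*(-187) = 5544176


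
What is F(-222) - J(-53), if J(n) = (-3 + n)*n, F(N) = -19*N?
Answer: 1250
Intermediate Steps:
J(n) = n*(-3 + n)
F(-222) - J(-53) = -19*(-222) - (-53)*(-3 - 53) = 4218 - (-53)*(-56) = 4218 - 1*2968 = 4218 - 2968 = 1250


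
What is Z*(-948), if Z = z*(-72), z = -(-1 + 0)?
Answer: 68256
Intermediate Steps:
z = 1 (z = -1*(-1) = 1)
Z = -72 (Z = 1*(-72) = -72)
Z*(-948) = -72*(-948) = 68256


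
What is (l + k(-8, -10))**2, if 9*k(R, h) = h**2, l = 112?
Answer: 1227664/81 ≈ 15156.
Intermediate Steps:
k(R, h) = h**2/9
(l + k(-8, -10))**2 = (112 + (1/9)*(-10)**2)**2 = (112 + (1/9)*100)**2 = (112 + 100/9)**2 = (1108/9)**2 = 1227664/81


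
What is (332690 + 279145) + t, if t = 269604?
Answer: 881439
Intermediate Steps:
(332690 + 279145) + t = (332690 + 279145) + 269604 = 611835 + 269604 = 881439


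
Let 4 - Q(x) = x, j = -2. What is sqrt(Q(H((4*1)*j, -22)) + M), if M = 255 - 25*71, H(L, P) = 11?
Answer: I*sqrt(1527) ≈ 39.077*I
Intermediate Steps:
Q(x) = 4 - x
M = -1520 (M = 255 - 1775 = -1520)
sqrt(Q(H((4*1)*j, -22)) + M) = sqrt((4 - 1*11) - 1520) = sqrt((4 - 11) - 1520) = sqrt(-7 - 1520) = sqrt(-1527) = I*sqrt(1527)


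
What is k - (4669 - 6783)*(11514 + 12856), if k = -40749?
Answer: 51477431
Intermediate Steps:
k - (4669 - 6783)*(11514 + 12856) = -40749 - (4669 - 6783)*(11514 + 12856) = -40749 - (-2114)*24370 = -40749 - 1*(-51518180) = -40749 + 51518180 = 51477431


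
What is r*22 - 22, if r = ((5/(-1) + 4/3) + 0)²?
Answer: 2464/9 ≈ 273.78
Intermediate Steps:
r = 121/9 (r = ((5*(-1) + 4*(⅓)) + 0)² = ((-5 + 4/3) + 0)² = (-11/3 + 0)² = (-11/3)² = 121/9 ≈ 13.444)
r*22 - 22 = (121/9)*22 - 22 = 2662/9 - 22 = 2464/9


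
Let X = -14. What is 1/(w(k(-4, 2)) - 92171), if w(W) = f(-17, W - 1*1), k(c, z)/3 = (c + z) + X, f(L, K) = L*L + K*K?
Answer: -1/89481 ≈ -1.1176e-5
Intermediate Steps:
f(L, K) = K² + L² (f(L, K) = L² + K² = K² + L²)
k(c, z) = -42 + 3*c + 3*z (k(c, z) = 3*((c + z) - 14) = 3*(-14 + c + z) = -42 + 3*c + 3*z)
w(W) = 289 + (-1 + W)² (w(W) = (W - 1*1)² + (-17)² = (W - 1)² + 289 = (-1 + W)² + 289 = 289 + (-1 + W)²)
1/(w(k(-4, 2)) - 92171) = 1/((289 + (-1 + (-42 + 3*(-4) + 3*2))²) - 92171) = 1/((289 + (-1 + (-42 - 12 + 6))²) - 92171) = 1/((289 + (-1 - 48)²) - 92171) = 1/((289 + (-49)²) - 92171) = 1/((289 + 2401) - 92171) = 1/(2690 - 92171) = 1/(-89481) = -1/89481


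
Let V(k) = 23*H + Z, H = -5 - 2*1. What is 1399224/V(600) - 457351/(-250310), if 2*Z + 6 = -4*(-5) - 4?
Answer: -29180701057/3254030 ≈ -8967.6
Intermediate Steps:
H = -7 (H = -5 - 2 = -7)
Z = 5 (Z = -3 + (-4*(-5) - 4)/2 = -3 + (20 - 4)/2 = -3 + (½)*16 = -3 + 8 = 5)
V(k) = -156 (V(k) = 23*(-7) + 5 = -161 + 5 = -156)
1399224/V(600) - 457351/(-250310) = 1399224/(-156) - 457351/(-250310) = 1399224*(-1/156) - 457351*(-1/250310) = -116602/13 + 457351/250310 = -29180701057/3254030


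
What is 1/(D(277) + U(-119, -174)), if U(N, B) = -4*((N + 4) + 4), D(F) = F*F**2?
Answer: 1/21254377 ≈ 4.7049e-8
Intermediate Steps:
D(F) = F**3
U(N, B) = -32 - 4*N (U(N, B) = -4*((4 + N) + 4) = -4*(8 + N) = -32 - 4*N)
1/(D(277) + U(-119, -174)) = 1/(277**3 + (-32 - 4*(-119))) = 1/(21253933 + (-32 + 476)) = 1/(21253933 + 444) = 1/21254377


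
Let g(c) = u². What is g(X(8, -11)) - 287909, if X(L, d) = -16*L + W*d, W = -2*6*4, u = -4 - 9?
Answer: -287740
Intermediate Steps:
u = -13
W = -48 (W = -12*4 = -48)
X(L, d) = -48*d - 16*L (X(L, d) = -16*L - 48*d = -48*d - 16*L)
g(c) = 169 (g(c) = (-13)² = 169)
g(X(8, -11)) - 287909 = 169 - 287909 = -287740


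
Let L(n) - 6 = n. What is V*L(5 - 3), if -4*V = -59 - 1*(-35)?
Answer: 48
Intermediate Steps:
L(n) = 6 + n
V = 6 (V = -(-59 - 1*(-35))/4 = -(-59 + 35)/4 = -1/4*(-24) = 6)
V*L(5 - 3) = 6*(6 + (5 - 3)) = 6*(6 + 2) = 6*8 = 48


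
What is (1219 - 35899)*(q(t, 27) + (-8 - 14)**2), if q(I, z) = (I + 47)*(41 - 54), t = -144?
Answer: -60516600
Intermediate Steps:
q(I, z) = -611 - 13*I (q(I, z) = (47 + I)*(-13) = -611 - 13*I)
(1219 - 35899)*(q(t, 27) + (-8 - 14)**2) = (1219 - 35899)*((-611 - 13*(-144)) + (-8 - 14)**2) = -34680*((-611 + 1872) + (-22)**2) = -34680*(1261 + 484) = -34680*1745 = -60516600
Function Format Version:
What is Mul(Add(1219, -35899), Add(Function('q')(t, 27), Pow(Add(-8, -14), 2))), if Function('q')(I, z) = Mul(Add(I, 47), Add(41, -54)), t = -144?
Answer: -60516600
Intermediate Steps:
Function('q')(I, z) = Add(-611, Mul(-13, I)) (Function('q')(I, z) = Mul(Add(47, I), -13) = Add(-611, Mul(-13, I)))
Mul(Add(1219, -35899), Add(Function('q')(t, 27), Pow(Add(-8, -14), 2))) = Mul(Add(1219, -35899), Add(Add(-611, Mul(-13, -144)), Pow(Add(-8, -14), 2))) = Mul(-34680, Add(Add(-611, 1872), Pow(-22, 2))) = Mul(-34680, Add(1261, 484)) = Mul(-34680, 1745) = -60516600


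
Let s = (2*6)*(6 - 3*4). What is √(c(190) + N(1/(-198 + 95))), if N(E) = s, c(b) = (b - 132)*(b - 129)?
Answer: √3466 ≈ 58.873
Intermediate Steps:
c(b) = (-132 + b)*(-129 + b)
s = -72 (s = 12*(6 - 1*12) = 12*(6 - 12) = 12*(-6) = -72)
N(E) = -72
√(c(190) + N(1/(-198 + 95))) = √((17028 + 190² - 261*190) - 72) = √((17028 + 36100 - 49590) - 72) = √(3538 - 72) = √3466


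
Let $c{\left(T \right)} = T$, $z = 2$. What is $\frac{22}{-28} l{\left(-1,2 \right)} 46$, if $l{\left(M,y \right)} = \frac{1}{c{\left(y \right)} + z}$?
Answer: $- \frac{253}{28} \approx -9.0357$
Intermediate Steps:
$l{\left(M,y \right)} = \frac{1}{2 + y}$ ($l{\left(M,y \right)} = \frac{1}{y + 2} = \frac{1}{2 + y}$)
$\frac{22}{-28} l{\left(-1,2 \right)} 46 = \frac{22 \frac{1}{-28}}{2 + 2} \cdot 46 = \frac{22 \left(- \frac{1}{28}\right)}{4} \cdot 46 = \left(- \frac{11}{14}\right) \frac{1}{4} \cdot 46 = \left(- \frac{11}{56}\right) 46 = - \frac{253}{28}$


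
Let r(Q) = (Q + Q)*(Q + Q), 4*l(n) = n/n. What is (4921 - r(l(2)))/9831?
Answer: 6561/13108 ≈ 0.50053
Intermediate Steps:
l(n) = ¼ (l(n) = (n/n)/4 = (¼)*1 = ¼)
r(Q) = 4*Q² (r(Q) = (2*Q)*(2*Q) = 4*Q²)
(4921 - r(l(2)))/9831 = (4921 - 4*(¼)²)/9831 = (4921 - 4/16)*(1/9831) = (4921 - 1*¼)*(1/9831) = (4921 - ¼)*(1/9831) = (19683/4)*(1/9831) = 6561/13108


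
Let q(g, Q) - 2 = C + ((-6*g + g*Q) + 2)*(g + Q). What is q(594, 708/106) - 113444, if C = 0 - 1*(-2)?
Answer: 365502680/2809 ≈ 1.3012e+5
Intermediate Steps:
C = 2 (C = 0 + 2 = 2)
q(g, Q) = 4 + (Q + g)*(2 - 6*g + Q*g) (q(g, Q) = 2 + (2 + ((-6*g + g*Q) + 2)*(g + Q)) = 2 + (2 + ((-6*g + Q*g) + 2)*(Q + g)) = 2 + (2 + (2 - 6*g + Q*g)*(Q + g)) = 2 + (2 + (Q + g)*(2 - 6*g + Q*g)) = 4 + (Q + g)*(2 - 6*g + Q*g))
q(594, 708/106) - 113444 = (4 - 6*594² + 2*(708/106) + 2*594 + (708/106)*594² + 594*(708/106)² - 6*708/106*594) - 113444 = (4 - 6*352836 + 2*(708*(1/106)) + 1188 + (708*(1/106))*352836 + 594*(708*(1/106))² - 6*708*(1/106)*594) - 113444 = (4 - 2117016 + 2*(354/53) + 1188 + (354/53)*352836 + 594*(354/53)² - 6*354/53*594) - 113444 = (4 - 2117016 + 708/53 + 1188 + 124903944/53 + 594*(125316/2809) - 1261656/53) - 113444 = (4 - 2117016 + 708/53 + 1188 + 124903944/53 + 74437704/2809 - 1261656/53) - 113444 = 684166876/2809 - 113444 = 365502680/2809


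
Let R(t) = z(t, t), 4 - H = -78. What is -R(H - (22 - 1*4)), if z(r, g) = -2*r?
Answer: 128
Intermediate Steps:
H = 82 (H = 4 - 1*(-78) = 4 + 78 = 82)
R(t) = -2*t
-R(H - (22 - 1*4)) = -(-2)*(82 - (22 - 1*4)) = -(-2)*(82 - (22 - 4)) = -(-2)*(82 - 1*18) = -(-2)*(82 - 18) = -(-2)*64 = -1*(-128) = 128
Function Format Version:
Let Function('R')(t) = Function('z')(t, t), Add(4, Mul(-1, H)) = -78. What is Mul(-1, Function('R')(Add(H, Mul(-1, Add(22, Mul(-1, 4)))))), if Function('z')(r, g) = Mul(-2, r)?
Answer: 128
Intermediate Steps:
H = 82 (H = Add(4, Mul(-1, -78)) = Add(4, 78) = 82)
Function('R')(t) = Mul(-2, t)
Mul(-1, Function('R')(Add(H, Mul(-1, Add(22, Mul(-1, 4)))))) = Mul(-1, Mul(-2, Add(82, Mul(-1, Add(22, Mul(-1, 4)))))) = Mul(-1, Mul(-2, Add(82, Mul(-1, Add(22, -4))))) = Mul(-1, Mul(-2, Add(82, Mul(-1, 18)))) = Mul(-1, Mul(-2, Add(82, -18))) = Mul(-1, Mul(-2, 64)) = Mul(-1, -128) = 128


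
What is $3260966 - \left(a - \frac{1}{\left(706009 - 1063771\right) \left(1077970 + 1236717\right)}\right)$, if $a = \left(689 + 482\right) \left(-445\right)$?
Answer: $\frac{3131951379498388133}{828107050494} \approx 3.7821 \cdot 10^{6}$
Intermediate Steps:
$a = -521095$ ($a = 1171 \left(-445\right) = -521095$)
$3260966 - \left(a - \frac{1}{\left(706009 - 1063771\right) \left(1077970 + 1236717\right)}\right) = 3260966 + \left(\frac{1}{\left(706009 - 1063771\right) \left(1077970 + 1236717\right)} - -521095\right) = 3260966 + \left(\frac{1}{\left(-357762\right) 2314687} + 521095\right) = 3260966 + \left(\frac{1}{-828107050494} + 521095\right) = 3260966 + \left(- \frac{1}{828107050494} + 521095\right) = 3260966 + \frac{431522443477170929}{828107050494} = \frac{3131951379498388133}{828107050494}$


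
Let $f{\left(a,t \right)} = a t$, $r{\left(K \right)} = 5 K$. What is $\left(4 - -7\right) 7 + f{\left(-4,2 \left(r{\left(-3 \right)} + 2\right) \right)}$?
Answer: $181$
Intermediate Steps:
$\left(4 - -7\right) 7 + f{\left(-4,2 \left(r{\left(-3 \right)} + 2\right) \right)} = \left(4 - -7\right) 7 - 4 \cdot 2 \left(5 \left(-3\right) + 2\right) = \left(4 + 7\right) 7 - 4 \cdot 2 \left(-15 + 2\right) = 11 \cdot 7 - 4 \cdot 2 \left(-13\right) = 77 - -104 = 77 + 104 = 181$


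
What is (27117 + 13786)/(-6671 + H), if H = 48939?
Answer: 40903/42268 ≈ 0.96771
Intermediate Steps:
(27117 + 13786)/(-6671 + H) = (27117 + 13786)/(-6671 + 48939) = 40903/42268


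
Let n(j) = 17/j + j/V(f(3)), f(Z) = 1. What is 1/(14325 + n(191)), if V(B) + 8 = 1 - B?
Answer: 1528/21852255 ≈ 6.9924e-5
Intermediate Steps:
V(B) = -7 - B (V(B) = -8 + (1 - B) = -7 - B)
n(j) = 17/j - j/8 (n(j) = 17/j + j/(-7 - 1*1) = 17/j + j/(-7 - 1) = 17/j + j/(-8) = 17/j + j*(-1/8) = 17/j - j/8)
1/(14325 + n(191)) = 1/(14325 + (17/191 - 1/8*191)) = 1/(14325 + (17*(1/191) - 191/8)) = 1/(14325 + (17/191 - 191/8)) = 1/(14325 - 36345/1528) = 1/(21852255/1528) = 1528/21852255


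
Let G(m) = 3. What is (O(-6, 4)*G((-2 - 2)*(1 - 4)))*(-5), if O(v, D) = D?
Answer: -60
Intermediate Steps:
(O(-6, 4)*G((-2 - 2)*(1 - 4)))*(-5) = (4*3)*(-5) = 12*(-5) = -60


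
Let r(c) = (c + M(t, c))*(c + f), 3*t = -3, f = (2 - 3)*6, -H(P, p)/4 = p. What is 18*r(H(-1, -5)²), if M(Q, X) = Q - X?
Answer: -7092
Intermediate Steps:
H(P, p) = -4*p
f = -6 (f = -1*6 = -6)
t = -1 (t = (⅓)*(-3) = -1)
r(c) = 6 - c (r(c) = (c + (-1 - c))*(c - 6) = -(-6 + c) = 6 - c)
18*r(H(-1, -5)²) = 18*(6 - (-4*(-5))²) = 18*(6 - 1*20²) = 18*(6 - 1*400) = 18*(6 - 400) = 18*(-394) = -7092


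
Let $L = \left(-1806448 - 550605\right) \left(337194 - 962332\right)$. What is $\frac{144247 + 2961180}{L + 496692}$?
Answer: $\frac{3105427}{1473483895006} \approx 2.1075 \cdot 10^{-6}$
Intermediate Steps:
$L = 1473483398314$ ($L = \left(-2357053\right) \left(-625138\right) = 1473483398314$)
$\frac{144247 + 2961180}{L + 496692} = \frac{144247 + 2961180}{1473483398314 + 496692} = \frac{3105427}{1473483895006}$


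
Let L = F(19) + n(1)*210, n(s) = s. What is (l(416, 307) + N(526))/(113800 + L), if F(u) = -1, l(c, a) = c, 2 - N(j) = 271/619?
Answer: 86157/23523857 ≈ 0.0036625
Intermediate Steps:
N(j) = 967/619 (N(j) = 2 - 271/619 = 967/619)
L = 209 (L = -1 + 1*210 = -1 + 210 = 209)
(l(416, 307) + N(526))/(113800 + L) = (416 + 967/619)/(113800 + 209) = (258471/619)/114009 = (258471/619)*(1/114009) = 86157/23523857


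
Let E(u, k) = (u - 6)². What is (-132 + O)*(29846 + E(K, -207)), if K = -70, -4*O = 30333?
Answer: -549665271/2 ≈ -2.7483e+8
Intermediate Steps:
O = -30333/4 (O = -¼*30333 = -30333/4 ≈ -7583.3)
E(u, k) = (-6 + u)²
(-132 + O)*(29846 + E(K, -207)) = (-132 - 30333/4)*(29846 + (-6 - 70)²) = -30861*(29846 + (-76)²)/4 = -30861*(29846 + 5776)/4 = -30861/4*35622 = -549665271/2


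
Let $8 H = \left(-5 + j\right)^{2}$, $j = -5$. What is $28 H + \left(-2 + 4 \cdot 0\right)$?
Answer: $348$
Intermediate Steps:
$H = \frac{25}{2}$ ($H = \frac{\left(-5 - 5\right)^{2}}{8} = \frac{\left(-10\right)^{2}}{8} = \frac{1}{8} \cdot 100 = \frac{25}{2} \approx 12.5$)
$28 H + \left(-2 + 4 \cdot 0\right) = 28 \cdot \frac{25}{2} + \left(-2 + 4 \cdot 0\right) = 350 + \left(-2 + 0\right) = 350 - 2 = 348$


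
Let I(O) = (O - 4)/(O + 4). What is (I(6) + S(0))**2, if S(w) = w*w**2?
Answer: 1/25 ≈ 0.040000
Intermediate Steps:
I(O) = (-4 + O)/(4 + O)
S(w) = w**3
(I(6) + S(0))**2 = ((-4 + 6)/(4 + 6) + 0**3)**2 = (2/10 + 0)**2 = ((1/10)*2 + 0)**2 = (1/5 + 0)**2 = (1/5)**2 = 1/25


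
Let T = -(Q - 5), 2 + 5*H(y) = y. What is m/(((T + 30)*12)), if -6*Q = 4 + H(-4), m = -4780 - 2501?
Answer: -36405/2128 ≈ -17.108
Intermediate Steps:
H(y) = -⅖ + y/5
m = -7281
Q = -7/15 (Q = -(4 + (-⅖ + (⅕)*(-4)))/6 = -(4 + (-⅖ - ⅘))/6 = -(4 - 6/5)/6 = -⅙*14/5 = -7/15 ≈ -0.46667)
T = 82/15 (T = -(-7/15 - 5) = -1*(-82/15) = 82/15 ≈ 5.4667)
m/(((T + 30)*12)) = -7281*1/(12*(82/15 + 30)) = -7281/((532/15)*12) = -7281/2128/5 = -7281*5/2128 = -36405/2128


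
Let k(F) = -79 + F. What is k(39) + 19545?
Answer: 19505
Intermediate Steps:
k(39) + 19545 = (-79 + 39) + 19545 = -40 + 19545 = 19505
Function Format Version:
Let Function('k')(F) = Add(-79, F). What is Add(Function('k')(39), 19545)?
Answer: 19505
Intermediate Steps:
Add(Function('k')(39), 19545) = Add(Add(-79, 39), 19545) = Add(-40, 19545) = 19505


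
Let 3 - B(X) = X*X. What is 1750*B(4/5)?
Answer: 4130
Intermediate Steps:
B(X) = 3 - X**2 (B(X) = 3 - X*X = 3 - X**2)
1750*B(4/5) = 1750*(3 - (4/5)**2) = 1750*(3 - 1*16/25) = 1750*(3 - 16/25) = 1750*(59/25) = 4130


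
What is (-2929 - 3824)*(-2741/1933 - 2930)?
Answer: 38265408543/1933 ≈ 1.9796e+7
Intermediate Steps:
(-2929 - 3824)*(-2741/1933 - 2930) = -6753*(-2741*1/1933 - 2930) = -6753*(-2741/1933 - 2930) = -6753*(-5666431/1933) = 38265408543/1933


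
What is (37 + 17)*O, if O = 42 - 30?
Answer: 648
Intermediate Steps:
O = 12
(37 + 17)*O = (37 + 17)*12 = 54*12 = 648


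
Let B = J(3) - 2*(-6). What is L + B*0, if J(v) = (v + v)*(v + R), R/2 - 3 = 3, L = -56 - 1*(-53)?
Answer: -3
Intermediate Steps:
L = -3 (L = -56 + 53 = -3)
R = 12 (R = 6 + 2*3 = 6 + 6 = 12)
J(v) = 2*v*(12 + v) (J(v) = (v + v)*(v + 12) = (2*v)*(12 + v) = 2*v*(12 + v))
B = 102 (B = 2*3*(12 + 3) - 2*(-6) = 2*3*15 + 12 = 90 + 12 = 102)
L + B*0 = -3 + 102*0 = -3 + 0 = -3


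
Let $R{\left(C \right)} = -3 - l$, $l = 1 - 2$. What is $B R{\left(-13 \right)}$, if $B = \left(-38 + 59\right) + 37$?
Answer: $-116$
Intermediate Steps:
$B = 58$ ($B = 21 + 37 = 58$)
$l = -1$ ($l = 1 - 2 = -1$)
$R{\left(C \right)} = -2$ ($R{\left(C \right)} = -3 - -1 = -3 + 1 = -2$)
$B R{\left(-13 \right)} = 58 \left(-2\right) = -116$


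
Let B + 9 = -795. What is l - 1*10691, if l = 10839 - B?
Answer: 952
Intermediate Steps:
B = -804 (B = -9 - 795 = -804)
l = 11643 (l = 10839 - 1*(-804) = 10839 + 804 = 11643)
l - 1*10691 = 11643 - 1*10691 = 11643 - 10691 = 952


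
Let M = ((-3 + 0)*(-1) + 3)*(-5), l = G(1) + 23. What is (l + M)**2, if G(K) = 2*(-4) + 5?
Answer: 100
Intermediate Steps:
G(K) = -3 (G(K) = -8 + 5 = -3)
l = 20 (l = -3 + 23 = 20)
M = -30 (M = (-3*(-1) + 3)*(-5) = (3 + 3)*(-5) = 6*(-5) = -30)
(l + M)**2 = (20 - 30)**2 = (-10)**2 = 100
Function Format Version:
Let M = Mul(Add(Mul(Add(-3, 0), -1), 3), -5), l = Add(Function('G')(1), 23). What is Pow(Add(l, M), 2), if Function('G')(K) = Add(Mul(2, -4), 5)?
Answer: 100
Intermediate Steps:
Function('G')(K) = -3 (Function('G')(K) = Add(-8, 5) = -3)
l = 20 (l = Add(-3, 23) = 20)
M = -30 (M = Mul(Add(Mul(-3, -1), 3), -5) = Mul(Add(3, 3), -5) = Mul(6, -5) = -30)
Pow(Add(l, M), 2) = Pow(Add(20, -30), 2) = Pow(-10, 2) = 100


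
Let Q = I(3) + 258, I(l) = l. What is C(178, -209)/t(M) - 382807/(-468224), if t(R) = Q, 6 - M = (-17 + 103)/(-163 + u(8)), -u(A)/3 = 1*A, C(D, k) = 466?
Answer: 318105011/122206464 ≈ 2.6030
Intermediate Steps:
u(A) = -3*A
M = 1208/187 (M = 6 - (-17 + 103)/(-163 - 3*8) = 6 - 86/(-163 - 24) = 6 - 86/(-187) = 6 - 86*(-1)/187 = 6 - 1*(-86/187) = 6 + 86/187 = 1208/187 ≈ 6.4599)
Q = 261 (Q = 3 + 258 = 261)
t(R) = 261
C(178, -209)/t(M) - 382807/(-468224) = 466/261 - 382807/(-468224) = 466*(1/261) - 382807*(-1/468224) = 466/261 + 382807/468224 = 318105011/122206464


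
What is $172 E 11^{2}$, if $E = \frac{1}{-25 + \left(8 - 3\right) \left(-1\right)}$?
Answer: $- \frac{10406}{15} \approx -693.73$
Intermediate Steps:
$E = - \frac{1}{30}$ ($E = \frac{1}{-25 + 5 \left(-1\right)} = \frac{1}{-25 - 5} = \frac{1}{-30} = - \frac{1}{30} \approx -0.033333$)
$172 E 11^{2} = 172 \left(- \frac{1}{30}\right) 11^{2} = \left(- \frac{86}{15}\right) 121 = - \frac{10406}{15}$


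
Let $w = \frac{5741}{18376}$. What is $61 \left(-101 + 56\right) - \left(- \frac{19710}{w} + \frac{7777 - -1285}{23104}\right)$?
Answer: $\frac{4001955469609}{66320032} \approx 60343.0$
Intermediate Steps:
$w = \frac{5741}{18376}$ ($w = 5741 \cdot \frac{1}{18376} = \frac{5741}{18376} \approx 0.31242$)
$61 \left(-101 + 56\right) - \left(- \frac{19710}{w} + \frac{7777 - -1285}{23104}\right) = 61 \left(-101 + 56\right) - \left(- \frac{19710}{\frac{5741}{18376}} + \frac{7777 - -1285}{23104}\right) = 61 \left(-45\right) - \left(\left(-19710\right) \frac{18376}{5741} + \left(7777 + 1285\right) \frac{1}{23104}\right) = -2745 - \left(- \frac{362190960}{5741} + 9062 \cdot \frac{1}{23104}\right) = -2745 - \left(- \frac{362190960}{5741} + \frac{4531}{11552}\right) = -2745 - - \frac{4184003957449}{66320032} = -2745 + \frac{4184003957449}{66320032} = \frac{4001955469609}{66320032}$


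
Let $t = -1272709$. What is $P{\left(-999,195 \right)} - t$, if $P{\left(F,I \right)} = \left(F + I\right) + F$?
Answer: $1270906$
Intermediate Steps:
$P{\left(F,I \right)} = I + 2 F$
$P{\left(-999,195 \right)} - t = \left(195 + 2 \left(-999\right)\right) - -1272709 = \left(195 - 1998\right) + 1272709 = -1803 + 1272709 = 1270906$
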